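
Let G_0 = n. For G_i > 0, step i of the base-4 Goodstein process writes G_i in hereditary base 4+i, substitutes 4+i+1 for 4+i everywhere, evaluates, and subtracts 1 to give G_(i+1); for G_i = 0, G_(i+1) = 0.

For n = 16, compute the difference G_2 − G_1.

3

base 4: 16 = 4^2; at 5: 5^2 = 25; next = 24
base 5: 24 = 4·5 + 4; at 6: 4·6 + 4 = 28; next = 27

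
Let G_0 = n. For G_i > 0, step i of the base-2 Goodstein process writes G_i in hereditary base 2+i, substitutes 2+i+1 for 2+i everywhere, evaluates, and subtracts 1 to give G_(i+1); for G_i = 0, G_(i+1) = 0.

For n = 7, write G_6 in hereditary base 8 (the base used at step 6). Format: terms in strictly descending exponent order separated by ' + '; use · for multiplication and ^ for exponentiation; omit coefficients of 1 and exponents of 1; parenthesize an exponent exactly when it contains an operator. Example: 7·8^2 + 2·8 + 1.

[0] 7 ≡ 2^2 + 2 + 1 (base 2). Lift 3: 31. −1: 30.
[1] 30 ≡ 3^3 + 3 (base 3). Lift 4: 260. −1: 259.
[2] 259 ≡ 4^4 + 3 (base 4). Lift 5: 3128. −1: 3127.
[3] 3127 ≡ 5^5 + 2 (base 5). Lift 6: 46658. −1: 46657.
[4] 46657 ≡ 6^6 + 1 (base 6). Lift 7: 823544. −1: 823543.
[5] 823543 ≡ 7^7 (base 7). Lift 8: 16777216. −1: 16777215.

7·8^7 + 7·8^6 + 7·8^5 + 7·8^4 + 7·8^3 + 7·8^2 + 7·8 + 7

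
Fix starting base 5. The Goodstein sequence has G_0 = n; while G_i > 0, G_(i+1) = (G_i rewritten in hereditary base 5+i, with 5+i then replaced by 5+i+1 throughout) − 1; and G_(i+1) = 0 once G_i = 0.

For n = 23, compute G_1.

G_0 = 23. HB_5(23) = 4·5 + 3. Bump = 27. G_1 = 26.
G_1 = 26. HB_6(26) = 4·6 + 2. Bump = 30. G_2 = 29.

26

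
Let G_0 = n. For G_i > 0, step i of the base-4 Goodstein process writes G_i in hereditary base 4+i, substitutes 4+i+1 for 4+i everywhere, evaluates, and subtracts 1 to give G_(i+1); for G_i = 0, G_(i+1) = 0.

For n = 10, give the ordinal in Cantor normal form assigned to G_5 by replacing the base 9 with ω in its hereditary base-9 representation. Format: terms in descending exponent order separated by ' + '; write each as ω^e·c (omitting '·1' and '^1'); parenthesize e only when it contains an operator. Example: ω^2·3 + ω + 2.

(0) 10|_4 = 2·4 + 2 ↦ 2·5 + 2|_5 = 12 ⇒ 11
(1) 11|_5 = 2·5 + 1 ↦ 2·6 + 1|_6 = 13 ⇒ 12
(2) 12|_6 = 2·6 ↦ 2·7|_7 = 14 ⇒ 13
(3) 13|_7 = 7 + 6 ↦ 8 + 6|_8 = 14 ⇒ 13
(4) 13|_8 = 8 + 5 ↦ 9 + 5|_9 = 14 ⇒ 13
(5) 13|_9 = 9 + 4 ↦ 10 + 4|_10 = 14 ⇒ 13

ω + 4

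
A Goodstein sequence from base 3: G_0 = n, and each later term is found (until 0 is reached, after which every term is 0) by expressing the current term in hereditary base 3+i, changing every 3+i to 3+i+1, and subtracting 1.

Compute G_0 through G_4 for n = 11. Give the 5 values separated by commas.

11, 17, 25, 35, 39

[0] 11 ≡ 3^2 + 2 (base 3). Lift 4: 18. −1: 17.
[1] 17 ≡ 4^2 + 1 (base 4). Lift 5: 26. −1: 25.
[2] 25 ≡ 5^2 (base 5). Lift 6: 36. −1: 35.
[3] 35 ≡ 5·6 + 5 (base 6). Lift 7: 40. −1: 39.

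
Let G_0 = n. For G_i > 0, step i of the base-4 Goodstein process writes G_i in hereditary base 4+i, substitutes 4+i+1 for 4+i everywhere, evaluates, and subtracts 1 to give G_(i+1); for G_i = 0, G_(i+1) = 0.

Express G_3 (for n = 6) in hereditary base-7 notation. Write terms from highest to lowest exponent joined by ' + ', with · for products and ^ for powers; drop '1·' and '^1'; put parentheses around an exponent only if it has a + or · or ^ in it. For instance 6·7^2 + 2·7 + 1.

6 —HB4→ 4 + 2 —bump→ 5 + 2 = 7 —(−1)→ 6
6 —HB5→ 5 + 1 —bump→ 6 + 1 = 7 —(−1)→ 6
6 —HB6→ 6 —bump→ 7 = 7 —(−1)→ 6
6 —HB7→ 6 —bump→ 6 = 6 —(−1)→ 5

6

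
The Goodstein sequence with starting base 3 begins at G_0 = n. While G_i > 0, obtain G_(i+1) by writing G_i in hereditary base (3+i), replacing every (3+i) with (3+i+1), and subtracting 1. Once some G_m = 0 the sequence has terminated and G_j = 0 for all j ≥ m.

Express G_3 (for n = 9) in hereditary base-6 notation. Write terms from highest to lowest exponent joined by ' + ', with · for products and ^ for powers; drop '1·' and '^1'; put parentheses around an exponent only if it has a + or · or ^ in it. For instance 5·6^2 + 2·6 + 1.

3·6 + 1

base 3: 9 = 3^2; at 4: 4^2 = 16; next = 15
base 4: 15 = 3·4 + 3; at 5: 3·5 + 3 = 18; next = 17
base 5: 17 = 3·5 + 2; at 6: 3·6 + 2 = 20; next = 19
base 6: 19 = 3·6 + 1; at 7: 3·7 + 1 = 22; next = 21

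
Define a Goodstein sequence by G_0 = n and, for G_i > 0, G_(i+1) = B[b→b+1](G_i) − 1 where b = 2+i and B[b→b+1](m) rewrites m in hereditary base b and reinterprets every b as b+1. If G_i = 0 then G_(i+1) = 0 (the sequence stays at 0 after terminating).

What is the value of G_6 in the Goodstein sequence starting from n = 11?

step 0: 11 = 2^(2 + 1) + 2 + 1; sub 3 for 2: 3^(3 + 1) + 3 + 1; = 85; G_1 = 85−1 = 84
step 1: 84 = 3^(3 + 1) + 3; sub 4 for 3: 4^(4 + 1) + 4; = 1028; G_2 = 1028−1 = 1027
step 2: 1027 = 4^(4 + 1) + 3; sub 5 for 4: 5^(5 + 1) + 3; = 15628; G_3 = 15628−1 = 15627
step 3: 15627 = 5^(5 + 1) + 2; sub 6 for 5: 6^(6 + 1) + 2; = 279938; G_4 = 279938−1 = 279937
step 4: 279937 = 6^(6 + 1) + 1; sub 7 for 6: 7^(7 + 1) + 1; = 5764802; G_5 = 5764802−1 = 5764801
step 5: 5764801 = 7^(7 + 1); sub 8 for 7: 8^(8 + 1); = 134217728; G_6 = 134217728−1 = 134217727

134217727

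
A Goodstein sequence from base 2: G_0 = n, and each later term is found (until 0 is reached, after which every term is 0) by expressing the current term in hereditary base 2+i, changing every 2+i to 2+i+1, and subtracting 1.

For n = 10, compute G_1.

83

G_0 = 10. HB_2(10) = 2^(2 + 1) + 2. Bump = 84. G_1 = 83.
G_1 = 83. HB_3(83) = 3^(3 + 1) + 2. Bump = 1026. G_2 = 1025.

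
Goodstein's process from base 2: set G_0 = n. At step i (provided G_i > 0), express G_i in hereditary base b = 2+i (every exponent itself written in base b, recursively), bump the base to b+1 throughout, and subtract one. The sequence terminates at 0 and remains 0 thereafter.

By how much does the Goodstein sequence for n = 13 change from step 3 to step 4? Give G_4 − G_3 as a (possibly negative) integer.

264619

i=0: 13 = 2^(2 + 1) + 2^2 + 1 (b=2); 2→3: 3^(3 + 1) + 3^3 + 1 = 109; 109−1 = 108
i=1: 108 = 3^(3 + 1) + 3^3 (b=3); 3→4: 4^(4 + 1) + 4^4 = 1280; 1280−1 = 1279
i=2: 1279 = 4^(4 + 1) + 3·4^3 + 3·4^2 + 3·4 + 3 (b=4); 4→5: 5^(5 + 1) + 3·5^3 + 3·5^2 + 3·5 + 3 = 16093; 16093−1 = 16092
i=3: 16092 = 5^(5 + 1) + 3·5^3 + 3·5^2 + 3·5 + 2 (b=5); 5→6: 6^(6 + 1) + 3·6^3 + 3·6^2 + 3·6 + 2 = 280712; 280712−1 = 280711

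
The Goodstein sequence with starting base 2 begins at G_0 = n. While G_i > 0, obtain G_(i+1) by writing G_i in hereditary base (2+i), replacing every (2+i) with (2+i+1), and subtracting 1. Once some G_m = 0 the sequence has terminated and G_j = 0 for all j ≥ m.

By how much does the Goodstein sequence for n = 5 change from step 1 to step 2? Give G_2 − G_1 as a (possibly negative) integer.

step 0: 5 = 2^2 + 1; sub 3 for 2: 3^3 + 1; = 28; G_1 = 28−1 = 27
step 1: 27 = 3^3; sub 4 for 3: 4^4; = 256; G_2 = 256−1 = 255

228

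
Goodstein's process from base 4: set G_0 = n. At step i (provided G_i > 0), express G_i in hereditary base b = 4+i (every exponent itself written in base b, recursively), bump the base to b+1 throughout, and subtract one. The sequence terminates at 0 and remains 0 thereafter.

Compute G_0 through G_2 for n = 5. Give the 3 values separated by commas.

(0) 5|_4 = 4 + 1 ↦ 5 + 1|_5 = 6 ⇒ 5
(1) 5|_5 = 5 ↦ 6|_6 = 6 ⇒ 5

5, 5, 5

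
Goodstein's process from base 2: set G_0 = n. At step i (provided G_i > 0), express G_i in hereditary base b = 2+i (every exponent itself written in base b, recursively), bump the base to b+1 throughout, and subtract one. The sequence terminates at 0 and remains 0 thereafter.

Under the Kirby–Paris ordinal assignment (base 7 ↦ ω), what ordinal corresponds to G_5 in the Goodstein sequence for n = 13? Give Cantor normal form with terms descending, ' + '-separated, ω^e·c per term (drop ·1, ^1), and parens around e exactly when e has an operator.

i=0: 13 = 2^(2 + 1) + 2^2 + 1 (b=2); 2→3: 3^(3 + 1) + 3^3 + 1 = 109; 109−1 = 108
i=1: 108 = 3^(3 + 1) + 3^3 (b=3); 3→4: 4^(4 + 1) + 4^4 = 1280; 1280−1 = 1279
i=2: 1279 = 4^(4 + 1) + 3·4^3 + 3·4^2 + 3·4 + 3 (b=4); 4→5: 5^(5 + 1) + 3·5^3 + 3·5^2 + 3·5 + 3 = 16093; 16093−1 = 16092
i=3: 16092 = 5^(5 + 1) + 3·5^3 + 3·5^2 + 3·5 + 2 (b=5); 5→6: 6^(6 + 1) + 3·6^3 + 3·6^2 + 3·6 + 2 = 280712; 280712−1 = 280711
i=4: 280711 = 6^(6 + 1) + 3·6^3 + 3·6^2 + 3·6 + 1 (b=6); 6→7: 7^(7 + 1) + 3·7^3 + 3·7^2 + 3·7 + 1 = 5765999; 5765999−1 = 5765998
i=5: 5765998 = 7^(7 + 1) + 3·7^3 + 3·7^2 + 3·7 (b=7); 7→8: 8^(8 + 1) + 3·8^3 + 3·8^2 + 3·8 = 134219480; 134219480−1 = 134219479

ω^(ω + 1) + ω^3·3 + ω^2·3 + ω·3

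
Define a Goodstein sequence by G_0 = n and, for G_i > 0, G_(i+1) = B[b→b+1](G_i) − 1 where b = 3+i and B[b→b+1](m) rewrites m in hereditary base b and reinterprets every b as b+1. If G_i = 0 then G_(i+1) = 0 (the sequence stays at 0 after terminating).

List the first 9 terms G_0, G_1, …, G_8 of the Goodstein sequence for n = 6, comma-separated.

6, 7, 7, 7, 7, 7, 6, 5, 4

G_0 = 6. HB_3(6) = 2·3. Bump = 8. G_1 = 7.
G_1 = 7. HB_4(7) = 4 + 3. Bump = 8. G_2 = 7.
G_2 = 7. HB_5(7) = 5 + 2. Bump = 8. G_3 = 7.
G_3 = 7. HB_6(7) = 6 + 1. Bump = 8. G_4 = 7.
G_4 = 7. HB_7(7) = 7. Bump = 8. G_5 = 7.
G_5 = 7. HB_8(7) = 7. Bump = 7. G_6 = 6.
G_6 = 6. HB_9(6) = 6. Bump = 6. G_7 = 5.
G_7 = 5. HB_10(5) = 5. Bump = 5. G_8 = 4.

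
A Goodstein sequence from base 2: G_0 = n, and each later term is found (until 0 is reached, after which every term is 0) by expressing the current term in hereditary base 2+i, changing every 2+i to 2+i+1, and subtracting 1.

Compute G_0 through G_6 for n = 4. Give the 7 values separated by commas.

4, 26, 41, 60, 83, 109, 139

G_0=4  [base 2] 2^2  →[2↦3]→  3^3 = 27  −1 ⇒ G_1=26
G_1=26  [base 3] 2·3^2 + 2·3 + 2  →[3↦4]→  2·4^2 + 2·4 + 2 = 42  −1 ⇒ G_2=41
G_2=41  [base 4] 2·4^2 + 2·4 + 1  →[4↦5]→  2·5^2 + 2·5 + 1 = 61  −1 ⇒ G_3=60
G_3=60  [base 5] 2·5^2 + 2·5  →[5↦6]→  2·6^2 + 2·6 = 84  −1 ⇒ G_4=83
G_4=83  [base 6] 2·6^2 + 6 + 5  →[6↦7]→  2·7^2 + 7 + 5 = 110  −1 ⇒ G_5=109
G_5=109  [base 7] 2·7^2 + 7 + 4  →[7↦8]→  2·8^2 + 8 + 4 = 140  −1 ⇒ G_6=139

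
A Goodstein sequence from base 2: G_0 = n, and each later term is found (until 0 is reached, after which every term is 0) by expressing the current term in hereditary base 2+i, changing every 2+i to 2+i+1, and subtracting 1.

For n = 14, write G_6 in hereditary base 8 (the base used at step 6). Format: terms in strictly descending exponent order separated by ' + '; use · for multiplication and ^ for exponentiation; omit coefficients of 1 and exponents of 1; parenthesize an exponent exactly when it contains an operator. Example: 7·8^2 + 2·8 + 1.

(0) 14|_2 = 2^(2 + 1) + 2^2 + 2 ↦ 3^(3 + 1) + 3^3 + 3|_3 = 111 ⇒ 110
(1) 110|_3 = 3^(3 + 1) + 3^3 + 2 ↦ 4^(4 + 1) + 4^4 + 2|_4 = 1282 ⇒ 1281
(2) 1281|_4 = 4^(4 + 1) + 4^4 + 1 ↦ 5^(5 + 1) + 5^5 + 1|_5 = 18751 ⇒ 18750
(3) 18750|_5 = 5^(5 + 1) + 5^5 ↦ 6^(6 + 1) + 6^6|_6 = 326592 ⇒ 326591
(4) 326591|_6 = 6^(6 + 1) + 5·6^5 + 5·6^4 + 5·6^3 + 5·6^2 + 5·6 + 5 ↦ 7^(7 + 1) + 5·7^5 + 5·7^4 + 5·7^3 + 5·7^2 + 5·7 + 5|_7 = 5862841 ⇒ 5862840
(5) 5862840|_7 = 7^(7 + 1) + 5·7^5 + 5·7^4 + 5·7^3 + 5·7^2 + 5·7 + 4 ↦ 8^(8 + 1) + 5·8^5 + 5·8^4 + 5·8^3 + 5·8^2 + 5·8 + 4|_8 = 134404972 ⇒ 134404971
(6) 134404971|_8 = 8^(8 + 1) + 5·8^5 + 5·8^4 + 5·8^3 + 5·8^2 + 5·8 + 3 ↦ 9^(9 + 1) + 5·9^5 + 5·9^4 + 5·9^3 + 5·9^2 + 5·9 + 3|_9 = 3487116549 ⇒ 3487116548

8^(8 + 1) + 5·8^5 + 5·8^4 + 5·8^3 + 5·8^2 + 5·8 + 3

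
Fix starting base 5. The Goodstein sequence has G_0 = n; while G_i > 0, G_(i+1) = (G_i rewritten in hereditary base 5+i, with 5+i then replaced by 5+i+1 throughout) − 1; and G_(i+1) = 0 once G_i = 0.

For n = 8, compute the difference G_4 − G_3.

[0] 8 ≡ 5 + 3 (base 5). Lift 6: 9. −1: 8.
[1] 8 ≡ 6 + 2 (base 6). Lift 7: 9. −1: 8.
[2] 8 ≡ 7 + 1 (base 7). Lift 8: 9. −1: 8.
[3] 8 ≡ 8 (base 8). Lift 9: 9. −1: 8.

0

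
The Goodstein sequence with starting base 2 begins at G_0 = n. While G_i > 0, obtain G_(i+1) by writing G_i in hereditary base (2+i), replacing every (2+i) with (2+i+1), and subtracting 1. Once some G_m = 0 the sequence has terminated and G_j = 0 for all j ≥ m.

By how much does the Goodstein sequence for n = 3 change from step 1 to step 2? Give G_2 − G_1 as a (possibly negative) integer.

G_0 = 3. HB_2(3) = 2 + 1. Bump = 4. G_1 = 3.
G_1 = 3. HB_3(3) = 3. Bump = 4. G_2 = 3.

0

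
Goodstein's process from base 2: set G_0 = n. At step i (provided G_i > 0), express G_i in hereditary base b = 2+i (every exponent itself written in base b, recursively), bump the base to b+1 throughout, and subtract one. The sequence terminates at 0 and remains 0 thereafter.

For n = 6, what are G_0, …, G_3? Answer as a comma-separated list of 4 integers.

[0] 6 ≡ 2^2 + 2 (base 2). Lift 3: 30. −1: 29.
[1] 29 ≡ 3^3 + 2 (base 3). Lift 4: 258. −1: 257.
[2] 257 ≡ 4^4 + 1 (base 4). Lift 5: 3126. −1: 3125.

6, 29, 257, 3125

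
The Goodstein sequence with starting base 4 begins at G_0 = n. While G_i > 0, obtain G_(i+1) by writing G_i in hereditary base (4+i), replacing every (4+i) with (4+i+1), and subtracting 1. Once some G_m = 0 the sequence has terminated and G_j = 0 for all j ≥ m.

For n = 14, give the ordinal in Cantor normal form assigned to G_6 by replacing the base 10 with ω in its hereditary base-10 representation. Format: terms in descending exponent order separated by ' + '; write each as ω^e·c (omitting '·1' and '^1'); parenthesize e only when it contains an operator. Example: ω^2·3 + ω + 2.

ω·2 + 3

(0) 14|_4 = 3·4 + 2 ↦ 3·5 + 2|_5 = 17 ⇒ 16
(1) 16|_5 = 3·5 + 1 ↦ 3·6 + 1|_6 = 19 ⇒ 18
(2) 18|_6 = 3·6 ↦ 3·7|_7 = 21 ⇒ 20
(3) 20|_7 = 2·7 + 6 ↦ 2·8 + 6|_8 = 22 ⇒ 21
(4) 21|_8 = 2·8 + 5 ↦ 2·9 + 5|_9 = 23 ⇒ 22
(5) 22|_9 = 2·9 + 4 ↦ 2·10 + 4|_10 = 24 ⇒ 23
(6) 23|_10 = 2·10 + 3 ↦ 2·11 + 3|_11 = 25 ⇒ 24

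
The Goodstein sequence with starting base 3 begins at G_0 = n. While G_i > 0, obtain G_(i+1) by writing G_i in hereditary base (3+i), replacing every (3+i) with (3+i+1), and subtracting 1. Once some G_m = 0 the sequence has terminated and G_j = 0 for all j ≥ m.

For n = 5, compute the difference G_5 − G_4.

i=0: 5 = 3 + 2 (b=3); 3→4: 4 + 2 = 6; 6−1 = 5
i=1: 5 = 4 + 1 (b=4); 4→5: 5 + 1 = 6; 6−1 = 5
i=2: 5 = 5 (b=5); 5→6: 6 = 6; 6−1 = 5
i=3: 5 = 5 (b=6); 6→7: 5 = 5; 5−1 = 4
i=4: 4 = 4 (b=7); 7→8: 4 = 4; 4−1 = 3

-1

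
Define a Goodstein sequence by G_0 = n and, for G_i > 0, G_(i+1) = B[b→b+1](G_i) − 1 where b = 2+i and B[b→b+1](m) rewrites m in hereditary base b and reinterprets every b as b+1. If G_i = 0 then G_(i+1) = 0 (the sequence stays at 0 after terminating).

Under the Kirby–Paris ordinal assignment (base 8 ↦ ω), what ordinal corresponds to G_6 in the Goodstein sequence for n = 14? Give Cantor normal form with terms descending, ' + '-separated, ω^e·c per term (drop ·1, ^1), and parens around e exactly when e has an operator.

G_0=14  [base 2] 2^(2 + 1) + 2^2 + 2  →[2↦3]→  3^(3 + 1) + 3^3 + 3 = 111  −1 ⇒ G_1=110
G_1=110  [base 3] 3^(3 + 1) + 3^3 + 2  →[3↦4]→  4^(4 + 1) + 4^4 + 2 = 1282  −1 ⇒ G_2=1281
G_2=1281  [base 4] 4^(4 + 1) + 4^4 + 1  →[4↦5]→  5^(5 + 1) + 5^5 + 1 = 18751  −1 ⇒ G_3=18750
G_3=18750  [base 5] 5^(5 + 1) + 5^5  →[5↦6]→  6^(6 + 1) + 6^6 = 326592  −1 ⇒ G_4=326591
G_4=326591  [base 6] 6^(6 + 1) + 5·6^5 + 5·6^4 + 5·6^3 + 5·6^2 + 5·6 + 5  →[6↦7]→  7^(7 + 1) + 5·7^5 + 5·7^4 + 5·7^3 + 5·7^2 + 5·7 + 5 = 5862841  −1 ⇒ G_5=5862840
G_5=5862840  [base 7] 7^(7 + 1) + 5·7^5 + 5·7^4 + 5·7^3 + 5·7^2 + 5·7 + 4  →[7↦8]→  8^(8 + 1) + 5·8^5 + 5·8^4 + 5·8^3 + 5·8^2 + 5·8 + 4 = 134404972  −1 ⇒ G_6=134404971
G_6=134404971  [base 8] 8^(8 + 1) + 5·8^5 + 5·8^4 + 5·8^3 + 5·8^2 + 5·8 + 3  →[8↦9]→  9^(9 + 1) + 5·9^5 + 5·9^4 + 5·9^3 + 5·9^2 + 5·9 + 3 = 3487116549  −1 ⇒ G_7=3487116548

ω^(ω + 1) + ω^5·5 + ω^4·5 + ω^3·5 + ω^2·5 + ω·5 + 3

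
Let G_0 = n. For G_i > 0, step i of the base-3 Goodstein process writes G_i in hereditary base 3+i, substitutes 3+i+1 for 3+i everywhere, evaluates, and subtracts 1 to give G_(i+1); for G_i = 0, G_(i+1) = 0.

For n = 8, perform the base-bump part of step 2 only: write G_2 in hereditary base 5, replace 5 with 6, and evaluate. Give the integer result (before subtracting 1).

12

[0] 8 ≡ 2·3 + 2 (base 3). Lift 4: 10. −1: 9.
[1] 9 ≡ 2·4 + 1 (base 4). Lift 5: 11. −1: 10.
[2] 10 ≡ 2·5 (base 5). Lift 6: 12. −1: 11.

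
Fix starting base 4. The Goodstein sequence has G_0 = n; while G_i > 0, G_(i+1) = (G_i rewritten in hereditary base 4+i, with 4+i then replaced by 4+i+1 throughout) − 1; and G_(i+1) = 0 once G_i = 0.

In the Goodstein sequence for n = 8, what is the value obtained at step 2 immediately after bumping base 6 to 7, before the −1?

10

8 —HB4→ 2·4 —bump→ 2·5 = 10 —(−1)→ 9
9 —HB5→ 5 + 4 —bump→ 6 + 4 = 10 —(−1)→ 9
9 —HB6→ 6 + 3 —bump→ 7 + 3 = 10 —(−1)→ 9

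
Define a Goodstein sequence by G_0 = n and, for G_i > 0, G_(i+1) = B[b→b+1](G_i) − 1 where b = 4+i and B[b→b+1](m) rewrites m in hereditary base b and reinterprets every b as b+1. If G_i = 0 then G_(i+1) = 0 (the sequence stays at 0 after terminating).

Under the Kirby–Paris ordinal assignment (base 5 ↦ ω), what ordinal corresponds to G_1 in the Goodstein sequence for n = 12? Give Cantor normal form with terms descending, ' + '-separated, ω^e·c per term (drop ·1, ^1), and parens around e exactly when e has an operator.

i=0: 12 = 3·4 (b=4); 4→5: 3·5 = 15; 15−1 = 14
i=1: 14 = 2·5 + 4 (b=5); 5→6: 2·6 + 4 = 16; 16−1 = 15

ω·2 + 4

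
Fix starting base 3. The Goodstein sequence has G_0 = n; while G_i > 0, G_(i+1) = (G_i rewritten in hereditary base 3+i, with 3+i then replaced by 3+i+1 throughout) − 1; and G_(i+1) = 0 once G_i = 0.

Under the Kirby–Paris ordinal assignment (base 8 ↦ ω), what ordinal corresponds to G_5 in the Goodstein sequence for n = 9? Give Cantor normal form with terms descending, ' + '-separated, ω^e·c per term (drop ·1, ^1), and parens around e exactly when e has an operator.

9 —HB3→ 3^2 —bump→ 4^2 = 16 —(−1)→ 15
15 —HB4→ 3·4 + 3 —bump→ 3·5 + 3 = 18 —(−1)→ 17
17 —HB5→ 3·5 + 2 —bump→ 3·6 + 2 = 20 —(−1)→ 19
19 —HB6→ 3·6 + 1 —bump→ 3·7 + 1 = 22 —(−1)→ 21
21 —HB7→ 3·7 —bump→ 3·8 = 24 —(−1)→ 23
23 —HB8→ 2·8 + 7 —bump→ 2·9 + 7 = 25 —(−1)→ 24

ω·2 + 7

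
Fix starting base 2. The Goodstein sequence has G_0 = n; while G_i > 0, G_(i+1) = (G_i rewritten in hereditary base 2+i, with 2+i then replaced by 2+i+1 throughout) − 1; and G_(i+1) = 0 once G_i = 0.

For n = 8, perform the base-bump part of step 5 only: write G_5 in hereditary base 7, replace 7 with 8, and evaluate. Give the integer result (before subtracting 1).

33554572

8 —HB2→ 2^(2 + 1) —bump→ 3^(3 + 1) = 81 —(−1)→ 80
80 —HB3→ 2·3^3 + 2·3^2 + 2·3 + 2 —bump→ 2·4^4 + 2·4^2 + 2·4 + 2 = 554 —(−1)→ 553
553 —HB4→ 2·4^4 + 2·4^2 + 2·4 + 1 —bump→ 2·5^5 + 2·5^2 + 2·5 + 1 = 6311 —(−1)→ 6310
6310 —HB5→ 2·5^5 + 2·5^2 + 2·5 —bump→ 2·6^6 + 2·6^2 + 2·6 = 93396 —(−1)→ 93395
93395 —HB6→ 2·6^6 + 2·6^2 + 6 + 5 —bump→ 2·7^7 + 2·7^2 + 7 + 5 = 1647196 —(−1)→ 1647195
1647195 —HB7→ 2·7^7 + 2·7^2 + 7 + 4 —bump→ 2·8^8 + 2·8^2 + 8 + 4 = 33554572 —(−1)→ 33554571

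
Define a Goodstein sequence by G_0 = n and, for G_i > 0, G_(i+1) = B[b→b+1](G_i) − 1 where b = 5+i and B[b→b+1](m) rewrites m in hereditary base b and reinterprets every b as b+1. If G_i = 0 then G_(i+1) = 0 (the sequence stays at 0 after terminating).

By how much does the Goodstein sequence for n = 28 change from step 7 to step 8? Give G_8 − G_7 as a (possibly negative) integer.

[0] 28 ≡ 5^2 + 3 (base 5). Lift 6: 39. −1: 38.
[1] 38 ≡ 6^2 + 2 (base 6). Lift 7: 51. −1: 50.
[2] 50 ≡ 7^2 + 1 (base 7). Lift 8: 65. −1: 64.
[3] 64 ≡ 8^2 (base 8). Lift 9: 81. −1: 80.
[4] 80 ≡ 8·9 + 8 (base 9). Lift 10: 88. −1: 87.
[5] 87 ≡ 8·10 + 7 (base 10). Lift 11: 95. −1: 94.
[6] 94 ≡ 8·11 + 6 (base 11). Lift 12: 102. −1: 101.
[7] 101 ≡ 8·12 + 5 (base 12). Lift 13: 109. −1: 108.

7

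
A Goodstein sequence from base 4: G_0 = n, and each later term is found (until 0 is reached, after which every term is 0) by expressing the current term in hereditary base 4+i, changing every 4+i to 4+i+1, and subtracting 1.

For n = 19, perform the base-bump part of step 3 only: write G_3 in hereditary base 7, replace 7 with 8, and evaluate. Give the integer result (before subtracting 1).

64

[0] 19 ≡ 4^2 + 3 (base 4). Lift 5: 28. −1: 27.
[1] 27 ≡ 5^2 + 2 (base 5). Lift 6: 38. −1: 37.
[2] 37 ≡ 6^2 + 1 (base 6). Lift 7: 50. −1: 49.
[3] 49 ≡ 7^2 (base 7). Lift 8: 64. −1: 63.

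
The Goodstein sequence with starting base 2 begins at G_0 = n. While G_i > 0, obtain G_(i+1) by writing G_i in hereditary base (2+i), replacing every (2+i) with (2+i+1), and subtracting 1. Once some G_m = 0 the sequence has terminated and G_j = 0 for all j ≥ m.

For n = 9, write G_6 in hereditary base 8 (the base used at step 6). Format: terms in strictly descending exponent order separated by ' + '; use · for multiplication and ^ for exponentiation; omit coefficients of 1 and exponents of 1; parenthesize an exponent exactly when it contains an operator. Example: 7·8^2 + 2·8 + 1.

(0) 9|_2 = 2^(2 + 1) + 1 ↦ 3^(3 + 1) + 1|_3 = 82 ⇒ 81
(1) 81|_3 = 3^(3 + 1) ↦ 4^(4 + 1)|_4 = 1024 ⇒ 1023
(2) 1023|_4 = 3·4^4 + 3·4^3 + 3·4^2 + 3·4 + 3 ↦ 3·5^5 + 3·5^3 + 3·5^2 + 3·5 + 3|_5 = 9843 ⇒ 9842
(3) 9842|_5 = 3·5^5 + 3·5^3 + 3·5^2 + 3·5 + 2 ↦ 3·6^6 + 3·6^3 + 3·6^2 + 3·6 + 2|_6 = 140744 ⇒ 140743
(4) 140743|_6 = 3·6^6 + 3·6^3 + 3·6^2 + 3·6 + 1 ↦ 3·7^7 + 3·7^3 + 3·7^2 + 3·7 + 1|_7 = 2471827 ⇒ 2471826
(5) 2471826|_7 = 3·7^7 + 3·7^3 + 3·7^2 + 3·7 ↦ 3·8^8 + 3·8^3 + 3·8^2 + 3·8|_8 = 50333400 ⇒ 50333399
(6) 50333399|_8 = 3·8^8 + 3·8^3 + 3·8^2 + 2·8 + 7 ↦ 3·9^9 + 3·9^3 + 3·9^2 + 2·9 + 7|_9 = 1162263922 ⇒ 1162263921

3·8^8 + 3·8^3 + 3·8^2 + 2·8 + 7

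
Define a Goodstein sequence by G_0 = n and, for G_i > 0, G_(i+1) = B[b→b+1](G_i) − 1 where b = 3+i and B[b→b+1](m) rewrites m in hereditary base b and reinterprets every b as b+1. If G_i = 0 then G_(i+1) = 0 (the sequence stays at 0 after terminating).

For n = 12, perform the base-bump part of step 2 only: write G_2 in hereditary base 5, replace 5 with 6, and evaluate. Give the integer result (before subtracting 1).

12 —HB3→ 3^2 + 3 —bump→ 4^2 + 4 = 20 —(−1)→ 19
19 —HB4→ 4^2 + 3 —bump→ 5^2 + 3 = 28 —(−1)→ 27
27 —HB5→ 5^2 + 2 —bump→ 6^2 + 2 = 38 —(−1)→ 37

38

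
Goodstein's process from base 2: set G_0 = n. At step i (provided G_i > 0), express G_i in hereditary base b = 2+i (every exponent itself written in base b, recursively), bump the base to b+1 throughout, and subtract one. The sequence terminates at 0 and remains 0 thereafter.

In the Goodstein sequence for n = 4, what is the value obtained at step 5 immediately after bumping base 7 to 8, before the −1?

G_0=4  [base 2] 2^2  →[2↦3]→  3^3 = 27  −1 ⇒ G_1=26
G_1=26  [base 3] 2·3^2 + 2·3 + 2  →[3↦4]→  2·4^2 + 2·4 + 2 = 42  −1 ⇒ G_2=41
G_2=41  [base 4] 2·4^2 + 2·4 + 1  →[4↦5]→  2·5^2 + 2·5 + 1 = 61  −1 ⇒ G_3=60
G_3=60  [base 5] 2·5^2 + 2·5  →[5↦6]→  2·6^2 + 2·6 = 84  −1 ⇒ G_4=83
G_4=83  [base 6] 2·6^2 + 6 + 5  →[6↦7]→  2·7^2 + 7 + 5 = 110  −1 ⇒ G_5=109
G_5=109  [base 7] 2·7^2 + 7 + 4  →[7↦8]→  2·8^2 + 8 + 4 = 140  −1 ⇒ G_6=139

140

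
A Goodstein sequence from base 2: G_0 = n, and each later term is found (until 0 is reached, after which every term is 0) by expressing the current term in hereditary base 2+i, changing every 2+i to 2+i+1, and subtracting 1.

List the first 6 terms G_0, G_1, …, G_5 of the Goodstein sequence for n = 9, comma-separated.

9, 81, 1023, 9842, 140743, 2471826

(0) 9|_2 = 2^(2 + 1) + 1 ↦ 3^(3 + 1) + 1|_3 = 82 ⇒ 81
(1) 81|_3 = 3^(3 + 1) ↦ 4^(4 + 1)|_4 = 1024 ⇒ 1023
(2) 1023|_4 = 3·4^4 + 3·4^3 + 3·4^2 + 3·4 + 3 ↦ 3·5^5 + 3·5^3 + 3·5^2 + 3·5 + 3|_5 = 9843 ⇒ 9842
(3) 9842|_5 = 3·5^5 + 3·5^3 + 3·5^2 + 3·5 + 2 ↦ 3·6^6 + 3·6^3 + 3·6^2 + 3·6 + 2|_6 = 140744 ⇒ 140743
(4) 140743|_6 = 3·6^6 + 3·6^3 + 3·6^2 + 3·6 + 1 ↦ 3·7^7 + 3·7^3 + 3·7^2 + 3·7 + 1|_7 = 2471827 ⇒ 2471826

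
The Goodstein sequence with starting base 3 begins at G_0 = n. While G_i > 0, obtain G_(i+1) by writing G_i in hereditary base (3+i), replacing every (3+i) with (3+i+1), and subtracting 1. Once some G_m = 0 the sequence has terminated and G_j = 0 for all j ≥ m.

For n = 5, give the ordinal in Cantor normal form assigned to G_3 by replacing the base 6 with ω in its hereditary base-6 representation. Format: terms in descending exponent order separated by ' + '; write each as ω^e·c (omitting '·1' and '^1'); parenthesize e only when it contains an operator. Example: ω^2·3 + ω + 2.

5

[0] 5 ≡ 3 + 2 (base 3). Lift 4: 6. −1: 5.
[1] 5 ≡ 4 + 1 (base 4). Lift 5: 6. −1: 5.
[2] 5 ≡ 5 (base 5). Lift 6: 6. −1: 5.
[3] 5 ≡ 5 (base 6). Lift 7: 5. −1: 4.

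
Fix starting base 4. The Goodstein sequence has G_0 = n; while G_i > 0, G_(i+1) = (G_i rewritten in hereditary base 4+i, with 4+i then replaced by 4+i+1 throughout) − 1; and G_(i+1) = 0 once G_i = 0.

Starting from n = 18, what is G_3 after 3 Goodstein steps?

[0] 18 ≡ 4^2 + 2 (base 4). Lift 5: 27. −1: 26.
[1] 26 ≡ 5^2 + 1 (base 5). Lift 6: 37. −1: 36.
[2] 36 ≡ 6^2 (base 6). Lift 7: 49. −1: 48.
[3] 48 ≡ 6·7 + 6 (base 7). Lift 8: 54. −1: 53.

48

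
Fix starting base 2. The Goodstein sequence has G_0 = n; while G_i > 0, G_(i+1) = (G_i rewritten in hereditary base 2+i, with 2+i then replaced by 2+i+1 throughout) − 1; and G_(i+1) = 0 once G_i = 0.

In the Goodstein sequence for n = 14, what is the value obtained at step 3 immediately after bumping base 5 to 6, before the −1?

326592

14 —HB2→ 2^(2 + 1) + 2^2 + 2 —bump→ 3^(3 + 1) + 3^3 + 3 = 111 —(−1)→ 110
110 —HB3→ 3^(3 + 1) + 3^3 + 2 —bump→ 4^(4 + 1) + 4^4 + 2 = 1282 —(−1)→ 1281
1281 —HB4→ 4^(4 + 1) + 4^4 + 1 —bump→ 5^(5 + 1) + 5^5 + 1 = 18751 —(−1)→ 18750
18750 —HB5→ 5^(5 + 1) + 5^5 —bump→ 6^(6 + 1) + 6^6 = 326592 —(−1)→ 326591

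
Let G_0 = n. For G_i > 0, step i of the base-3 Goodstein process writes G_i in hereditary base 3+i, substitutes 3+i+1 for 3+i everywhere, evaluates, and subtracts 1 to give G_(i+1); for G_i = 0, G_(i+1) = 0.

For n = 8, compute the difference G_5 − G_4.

0

[0] 8 ≡ 2·3 + 2 (base 3). Lift 4: 10. −1: 9.
[1] 9 ≡ 2·4 + 1 (base 4). Lift 5: 11. −1: 10.
[2] 10 ≡ 2·5 (base 5). Lift 6: 12. −1: 11.
[3] 11 ≡ 6 + 5 (base 6). Lift 7: 12. −1: 11.
[4] 11 ≡ 7 + 4 (base 7). Lift 8: 12. −1: 11.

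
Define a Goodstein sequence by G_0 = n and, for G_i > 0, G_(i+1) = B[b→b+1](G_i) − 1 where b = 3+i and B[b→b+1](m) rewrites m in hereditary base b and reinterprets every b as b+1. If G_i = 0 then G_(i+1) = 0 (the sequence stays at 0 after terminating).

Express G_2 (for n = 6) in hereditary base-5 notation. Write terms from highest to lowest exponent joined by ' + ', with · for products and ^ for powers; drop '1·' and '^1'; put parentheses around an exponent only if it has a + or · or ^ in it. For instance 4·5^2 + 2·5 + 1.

6 —HB3→ 2·3 —bump→ 2·4 = 8 —(−1)→ 7
7 —HB4→ 4 + 3 —bump→ 5 + 3 = 8 —(−1)→ 7
7 —HB5→ 5 + 2 —bump→ 6 + 2 = 8 —(−1)→ 7

5 + 2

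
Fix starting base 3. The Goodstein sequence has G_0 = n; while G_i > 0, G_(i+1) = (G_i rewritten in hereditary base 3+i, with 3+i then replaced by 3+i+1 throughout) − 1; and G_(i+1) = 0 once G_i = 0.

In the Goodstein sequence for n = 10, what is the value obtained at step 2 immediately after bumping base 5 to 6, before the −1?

step 0: 10 = 3^2 + 1; sub 4 for 3: 4^2 + 1; = 17; G_1 = 17−1 = 16
step 1: 16 = 4^2; sub 5 for 4: 5^2; = 25; G_2 = 25−1 = 24
step 2: 24 = 4·5 + 4; sub 6 for 5: 4·6 + 4; = 28; G_3 = 28−1 = 27

28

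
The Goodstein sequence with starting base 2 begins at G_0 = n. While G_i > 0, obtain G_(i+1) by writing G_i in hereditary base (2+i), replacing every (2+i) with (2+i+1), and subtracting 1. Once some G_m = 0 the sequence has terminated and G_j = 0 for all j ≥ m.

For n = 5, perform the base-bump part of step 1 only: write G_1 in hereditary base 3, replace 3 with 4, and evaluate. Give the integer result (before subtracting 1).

step 0: 5 = 2^2 + 1; sub 3 for 2: 3^3 + 1; = 28; G_1 = 28−1 = 27
step 1: 27 = 3^3; sub 4 for 3: 4^4; = 256; G_2 = 256−1 = 255

256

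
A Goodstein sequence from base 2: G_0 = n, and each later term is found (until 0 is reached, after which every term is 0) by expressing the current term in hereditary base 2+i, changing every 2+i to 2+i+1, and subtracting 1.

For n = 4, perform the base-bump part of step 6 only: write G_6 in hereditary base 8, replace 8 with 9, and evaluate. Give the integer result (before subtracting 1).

4 —HB2→ 2^2 —bump→ 3^3 = 27 —(−1)→ 26
26 —HB3→ 2·3^2 + 2·3 + 2 —bump→ 2·4^2 + 2·4 + 2 = 42 —(−1)→ 41
41 —HB4→ 2·4^2 + 2·4 + 1 —bump→ 2·5^2 + 2·5 + 1 = 61 —(−1)→ 60
60 —HB5→ 2·5^2 + 2·5 —bump→ 2·6^2 + 2·6 = 84 —(−1)→ 83
83 —HB6→ 2·6^2 + 6 + 5 —bump→ 2·7^2 + 7 + 5 = 110 —(−1)→ 109
109 —HB7→ 2·7^2 + 7 + 4 —bump→ 2·8^2 + 8 + 4 = 140 —(−1)→ 139

174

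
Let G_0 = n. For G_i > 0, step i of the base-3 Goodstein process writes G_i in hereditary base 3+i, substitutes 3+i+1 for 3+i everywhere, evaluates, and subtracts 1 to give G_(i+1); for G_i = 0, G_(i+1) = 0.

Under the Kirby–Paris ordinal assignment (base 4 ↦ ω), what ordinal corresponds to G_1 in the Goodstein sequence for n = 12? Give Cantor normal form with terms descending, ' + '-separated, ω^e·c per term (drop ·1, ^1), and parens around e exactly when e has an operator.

i=0: 12 = 3^2 + 3 (b=3); 3→4: 4^2 + 4 = 20; 20−1 = 19
i=1: 19 = 4^2 + 3 (b=4); 4→5: 5^2 + 3 = 28; 28−1 = 27

ω^2 + 3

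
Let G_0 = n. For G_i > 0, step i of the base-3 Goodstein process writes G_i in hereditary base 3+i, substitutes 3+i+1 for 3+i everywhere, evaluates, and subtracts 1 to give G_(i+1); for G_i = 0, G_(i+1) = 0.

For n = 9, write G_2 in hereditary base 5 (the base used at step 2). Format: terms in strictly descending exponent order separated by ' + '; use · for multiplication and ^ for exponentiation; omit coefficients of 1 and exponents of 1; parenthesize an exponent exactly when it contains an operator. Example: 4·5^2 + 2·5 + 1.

G_0 = 9. HB_3(9) = 3^2. Bump = 16. G_1 = 15.
G_1 = 15. HB_4(15) = 3·4 + 3. Bump = 18. G_2 = 17.
G_2 = 17. HB_5(17) = 3·5 + 2. Bump = 20. G_3 = 19.

3·5 + 2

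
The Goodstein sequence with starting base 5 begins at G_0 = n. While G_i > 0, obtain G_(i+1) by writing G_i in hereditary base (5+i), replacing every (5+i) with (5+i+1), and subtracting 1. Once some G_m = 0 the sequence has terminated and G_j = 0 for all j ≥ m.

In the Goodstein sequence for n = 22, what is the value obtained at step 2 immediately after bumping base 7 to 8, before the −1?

G_0=22  [base 5] 4·5 + 2  →[5↦6]→  4·6 + 2 = 26  −1 ⇒ G_1=25
G_1=25  [base 6] 4·6 + 1  →[6↦7]→  4·7 + 1 = 29  −1 ⇒ G_2=28
G_2=28  [base 7] 4·7  →[7↦8]→  4·8 = 32  −1 ⇒ G_3=31

32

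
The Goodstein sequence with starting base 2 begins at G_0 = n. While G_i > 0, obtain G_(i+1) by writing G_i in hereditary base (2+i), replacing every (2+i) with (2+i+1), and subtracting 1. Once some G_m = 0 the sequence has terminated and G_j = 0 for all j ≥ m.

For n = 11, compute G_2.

i=0: 11 = 2^(2 + 1) + 2 + 1 (b=2); 2→3: 3^(3 + 1) + 3 + 1 = 85; 85−1 = 84
i=1: 84 = 3^(3 + 1) + 3 (b=3); 3→4: 4^(4 + 1) + 4 = 1028; 1028−1 = 1027

1027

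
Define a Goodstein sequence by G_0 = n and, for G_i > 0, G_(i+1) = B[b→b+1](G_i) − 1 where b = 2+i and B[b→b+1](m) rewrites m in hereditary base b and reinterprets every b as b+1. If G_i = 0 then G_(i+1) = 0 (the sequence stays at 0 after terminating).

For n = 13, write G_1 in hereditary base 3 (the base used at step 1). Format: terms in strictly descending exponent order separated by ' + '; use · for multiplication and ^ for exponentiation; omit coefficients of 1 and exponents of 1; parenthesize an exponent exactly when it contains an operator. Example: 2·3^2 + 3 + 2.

3^(3 + 1) + 3^3

i=0: 13 = 2^(2 + 1) + 2^2 + 1 (b=2); 2→3: 3^(3 + 1) + 3^3 + 1 = 109; 109−1 = 108
i=1: 108 = 3^(3 + 1) + 3^3 (b=3); 3→4: 4^(4 + 1) + 4^4 = 1280; 1280−1 = 1279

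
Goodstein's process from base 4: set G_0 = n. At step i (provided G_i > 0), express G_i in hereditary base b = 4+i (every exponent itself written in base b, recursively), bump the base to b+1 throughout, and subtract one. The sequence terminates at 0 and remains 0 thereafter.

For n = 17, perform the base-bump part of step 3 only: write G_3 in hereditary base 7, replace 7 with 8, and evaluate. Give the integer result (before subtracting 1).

44

G_0=17  [base 4] 4^2 + 1  →[4↦5]→  5^2 + 1 = 26  −1 ⇒ G_1=25
G_1=25  [base 5] 5^2  →[5↦6]→  6^2 = 36  −1 ⇒ G_2=35
G_2=35  [base 6] 5·6 + 5  →[6↦7]→  5·7 + 5 = 40  −1 ⇒ G_3=39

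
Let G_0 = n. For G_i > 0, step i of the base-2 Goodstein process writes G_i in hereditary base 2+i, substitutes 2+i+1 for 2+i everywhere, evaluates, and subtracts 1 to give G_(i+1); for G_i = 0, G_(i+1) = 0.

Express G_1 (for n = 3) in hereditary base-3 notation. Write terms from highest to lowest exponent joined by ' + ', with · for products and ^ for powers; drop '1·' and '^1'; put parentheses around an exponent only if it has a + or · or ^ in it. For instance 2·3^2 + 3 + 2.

[0] 3 ≡ 2 + 1 (base 2). Lift 3: 4. −1: 3.
[1] 3 ≡ 3 (base 3). Lift 4: 4. −1: 3.

3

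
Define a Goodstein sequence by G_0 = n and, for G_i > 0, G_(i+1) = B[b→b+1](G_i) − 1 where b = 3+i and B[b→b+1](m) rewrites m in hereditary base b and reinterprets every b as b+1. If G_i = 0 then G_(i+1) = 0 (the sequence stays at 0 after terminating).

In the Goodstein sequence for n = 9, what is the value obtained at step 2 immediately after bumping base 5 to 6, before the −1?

[0] 9 ≡ 3^2 (base 3). Lift 4: 16. −1: 15.
[1] 15 ≡ 3·4 + 3 (base 4). Lift 5: 18. −1: 17.
[2] 17 ≡ 3·5 + 2 (base 5). Lift 6: 20. −1: 19.

20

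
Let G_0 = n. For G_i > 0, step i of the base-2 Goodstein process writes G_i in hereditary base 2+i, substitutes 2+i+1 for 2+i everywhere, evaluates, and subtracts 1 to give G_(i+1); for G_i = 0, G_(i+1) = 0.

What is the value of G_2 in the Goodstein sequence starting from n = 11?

1027

base 2: 11 = 2^(2 + 1) + 2 + 1; at 3: 3^(3 + 1) + 3 + 1 = 85; next = 84
base 3: 84 = 3^(3 + 1) + 3; at 4: 4^(4 + 1) + 4 = 1028; next = 1027
base 4: 1027 = 4^(4 + 1) + 3; at 5: 5^(5 + 1) + 3 = 15628; next = 15627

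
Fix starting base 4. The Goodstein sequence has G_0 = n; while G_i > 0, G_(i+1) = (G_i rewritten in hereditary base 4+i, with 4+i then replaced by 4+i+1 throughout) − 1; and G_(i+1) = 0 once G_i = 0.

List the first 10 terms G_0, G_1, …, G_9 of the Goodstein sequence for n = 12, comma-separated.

12, 14, 15, 16, 17, 18, 19, 19, 19, 19

[0] 12 ≡ 3·4 (base 4). Lift 5: 15. −1: 14.
[1] 14 ≡ 2·5 + 4 (base 5). Lift 6: 16. −1: 15.
[2] 15 ≡ 2·6 + 3 (base 6). Lift 7: 17. −1: 16.
[3] 16 ≡ 2·7 + 2 (base 7). Lift 8: 18. −1: 17.
[4] 17 ≡ 2·8 + 1 (base 8). Lift 9: 19. −1: 18.
[5] 18 ≡ 2·9 (base 9). Lift 10: 20. −1: 19.
[6] 19 ≡ 10 + 9 (base 10). Lift 11: 20. −1: 19.
[7] 19 ≡ 11 + 8 (base 11). Lift 12: 20. −1: 19.
[8] 19 ≡ 12 + 7 (base 12). Lift 13: 20. −1: 19.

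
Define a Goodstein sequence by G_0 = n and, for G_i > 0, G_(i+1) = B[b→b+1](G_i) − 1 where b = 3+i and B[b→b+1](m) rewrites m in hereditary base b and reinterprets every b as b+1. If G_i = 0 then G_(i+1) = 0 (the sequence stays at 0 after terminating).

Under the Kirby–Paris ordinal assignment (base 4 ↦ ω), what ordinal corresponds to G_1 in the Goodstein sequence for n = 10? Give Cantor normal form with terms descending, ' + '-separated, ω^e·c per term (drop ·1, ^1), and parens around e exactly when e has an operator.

ω^2

(0) 10|_3 = 3^2 + 1 ↦ 4^2 + 1|_4 = 17 ⇒ 16
(1) 16|_4 = 4^2 ↦ 5^2|_5 = 25 ⇒ 24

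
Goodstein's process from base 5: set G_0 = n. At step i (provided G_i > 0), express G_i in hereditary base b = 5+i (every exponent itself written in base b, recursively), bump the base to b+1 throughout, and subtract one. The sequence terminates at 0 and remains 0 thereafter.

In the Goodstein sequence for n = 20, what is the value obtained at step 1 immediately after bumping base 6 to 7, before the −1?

G_0 = 20. HB_5(20) = 4·5. Bump = 24. G_1 = 23.
G_1 = 23. HB_6(23) = 3·6 + 5. Bump = 26. G_2 = 25.

26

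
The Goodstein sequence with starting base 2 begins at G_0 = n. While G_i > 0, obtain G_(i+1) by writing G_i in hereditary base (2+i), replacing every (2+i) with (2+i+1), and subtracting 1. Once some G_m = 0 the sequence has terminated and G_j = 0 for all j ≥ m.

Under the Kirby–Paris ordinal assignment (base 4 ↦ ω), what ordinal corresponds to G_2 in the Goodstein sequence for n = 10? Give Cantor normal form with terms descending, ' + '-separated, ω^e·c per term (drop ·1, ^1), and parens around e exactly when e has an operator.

G_0 = 10. HB_2(10) = 2^(2 + 1) + 2. Bump = 84. G_1 = 83.
G_1 = 83. HB_3(83) = 3^(3 + 1) + 2. Bump = 1026. G_2 = 1025.
G_2 = 1025. HB_4(1025) = 4^(4 + 1) + 1. Bump = 15626. G_3 = 15625.

ω^(ω + 1) + 1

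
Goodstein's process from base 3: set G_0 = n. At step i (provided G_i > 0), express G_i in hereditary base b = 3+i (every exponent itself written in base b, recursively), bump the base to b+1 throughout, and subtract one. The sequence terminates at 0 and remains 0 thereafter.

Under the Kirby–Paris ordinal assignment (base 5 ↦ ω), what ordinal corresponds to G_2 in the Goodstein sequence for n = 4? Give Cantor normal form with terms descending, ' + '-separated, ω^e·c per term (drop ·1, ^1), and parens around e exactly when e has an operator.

4

i=0: 4 = 3 + 1 (b=3); 3→4: 4 + 1 = 5; 5−1 = 4
i=1: 4 = 4 (b=4); 4→5: 5 = 5; 5−1 = 4
i=2: 4 = 4 (b=5); 5→6: 4 = 4; 4−1 = 3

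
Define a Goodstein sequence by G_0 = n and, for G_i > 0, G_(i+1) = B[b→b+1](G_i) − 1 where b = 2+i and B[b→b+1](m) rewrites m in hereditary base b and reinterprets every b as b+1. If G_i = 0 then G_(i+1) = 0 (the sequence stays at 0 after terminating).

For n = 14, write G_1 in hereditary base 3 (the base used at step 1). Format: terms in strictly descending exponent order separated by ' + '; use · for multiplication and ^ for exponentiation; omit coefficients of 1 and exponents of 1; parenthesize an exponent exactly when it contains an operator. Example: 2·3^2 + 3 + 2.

3^(3 + 1) + 3^3 + 2

i=0: 14 = 2^(2 + 1) + 2^2 + 2 (b=2); 2→3: 3^(3 + 1) + 3^3 + 3 = 111; 111−1 = 110
i=1: 110 = 3^(3 + 1) + 3^3 + 2 (b=3); 3→4: 4^(4 + 1) + 4^4 + 2 = 1282; 1282−1 = 1281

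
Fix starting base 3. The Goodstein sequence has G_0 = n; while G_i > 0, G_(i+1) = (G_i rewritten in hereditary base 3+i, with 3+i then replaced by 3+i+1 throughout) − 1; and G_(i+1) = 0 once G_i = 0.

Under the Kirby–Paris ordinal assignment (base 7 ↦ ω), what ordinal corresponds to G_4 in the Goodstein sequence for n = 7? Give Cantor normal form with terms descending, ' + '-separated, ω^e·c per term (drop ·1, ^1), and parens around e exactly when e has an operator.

(0) 7|_3 = 2·3 + 1 ↦ 2·4 + 1|_4 = 9 ⇒ 8
(1) 8|_4 = 2·4 ↦ 2·5|_5 = 10 ⇒ 9
(2) 9|_5 = 5 + 4 ↦ 6 + 4|_6 = 10 ⇒ 9
(3) 9|_6 = 6 + 3 ↦ 7 + 3|_7 = 10 ⇒ 9
(4) 9|_7 = 7 + 2 ↦ 8 + 2|_8 = 10 ⇒ 9

ω + 2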